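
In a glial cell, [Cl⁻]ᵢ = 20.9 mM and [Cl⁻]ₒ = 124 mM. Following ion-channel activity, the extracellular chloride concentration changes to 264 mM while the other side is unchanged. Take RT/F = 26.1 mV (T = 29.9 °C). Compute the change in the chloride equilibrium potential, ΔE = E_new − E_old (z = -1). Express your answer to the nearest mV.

-20 mV

E_old = (26.1/-1)·ln(124/20.9) = -46.47 mV
E_new = (26.1/-1)·ln(264/20.9) = -66.19 mV
ΔE = -66.19 − (-46.47) = -19.72 mV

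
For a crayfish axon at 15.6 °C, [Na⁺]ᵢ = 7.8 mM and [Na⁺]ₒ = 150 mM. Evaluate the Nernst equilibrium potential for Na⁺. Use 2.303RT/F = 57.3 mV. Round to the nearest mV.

E = (57.3/z) · log₁₀([Na⁺]_out/[Na⁺]_in) with z = +1.
= (57.3/1) · log₁₀(150/7.8) = 57.30 · log₁₀(19.23)
= 57.30 · (1.2840) = 73.57 mV

74 mV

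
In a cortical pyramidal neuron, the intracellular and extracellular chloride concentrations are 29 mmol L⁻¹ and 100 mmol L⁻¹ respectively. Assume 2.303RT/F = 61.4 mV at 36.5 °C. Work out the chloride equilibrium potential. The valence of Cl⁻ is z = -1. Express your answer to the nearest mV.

-33 mV

E = (61.4/z) · log₁₀([Cl⁻]_out/[Cl⁻]_in) with z = -1.
For an anion, dividing by z = -1 reverses the sign.
= (61.4/-1) · log₁₀(100/29) = -61.40 · log₁₀(3.448)
= -61.40 · (0.5376) = -33.01 mV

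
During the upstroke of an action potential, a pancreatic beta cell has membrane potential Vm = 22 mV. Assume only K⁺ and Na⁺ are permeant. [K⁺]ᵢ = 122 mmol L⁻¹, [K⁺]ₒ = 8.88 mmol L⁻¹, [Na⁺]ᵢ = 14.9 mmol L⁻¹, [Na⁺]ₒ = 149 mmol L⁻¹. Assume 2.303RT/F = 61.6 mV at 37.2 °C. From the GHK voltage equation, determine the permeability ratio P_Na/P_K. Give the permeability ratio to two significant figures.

Let α = P_Na/P_K. GHK: Vm = 61.6·log₁₀[(Kₒ + α·Naₒ)/(Kᵢ + α·Naᵢ)].
10^(Vm/61.6) = 10^(22.0/61.6) = 2.2758
So 2.2758·(Kᵢ + α·Naᵢ) = Kₒ + α·Naₒ → α = (2.2758·122.0 − 8.88) / (149.0 − 2.2758·14.9)
α = (277.7 − 8.88) / (149.0 − 33.91) = 268.8/115.1 = 2.335

2.3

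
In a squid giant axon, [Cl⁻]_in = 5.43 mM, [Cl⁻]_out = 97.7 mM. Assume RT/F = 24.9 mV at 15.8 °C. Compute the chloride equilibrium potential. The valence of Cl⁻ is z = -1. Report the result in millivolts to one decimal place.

-72.0 mV

E = (24.9/z) · ln([Cl⁻]_out/[Cl⁻]_in) with z = -1.
For an anion, dividing by z = -1 reverses the sign.
= (24.9/-1) · ln(97.7/5.43) = -24.90 · ln(17.99)
= -24.90 · (2.8900) = -71.96 mV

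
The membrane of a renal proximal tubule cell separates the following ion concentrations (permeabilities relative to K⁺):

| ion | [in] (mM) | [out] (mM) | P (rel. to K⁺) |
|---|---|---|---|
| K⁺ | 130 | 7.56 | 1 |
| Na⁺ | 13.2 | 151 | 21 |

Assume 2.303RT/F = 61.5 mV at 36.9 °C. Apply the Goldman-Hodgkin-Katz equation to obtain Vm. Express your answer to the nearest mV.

55 mV

Vm = 61.5 · log₁₀[(Σ P·[cation]ₒ + Σ P·[anion]ᵢ) / (Σ P·[cation]ᵢ + Σ P·[anion]ₒ)]
Numerator = 1×7.56 + 21×151 = 3179
Denominator = 1×130 + 21×13.2 = 407.2
Vm = 61.5 · log₁₀(7.8059) = 61.5 × (0.8924) = 54.88 mV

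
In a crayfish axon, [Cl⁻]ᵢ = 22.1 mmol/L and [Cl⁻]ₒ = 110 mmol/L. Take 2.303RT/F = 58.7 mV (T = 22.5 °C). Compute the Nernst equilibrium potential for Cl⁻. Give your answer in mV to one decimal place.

-40.9 mV

E = (58.7/z) · log₁₀([Cl⁻]_out/[Cl⁻]_in) with z = -1.
For an anion, dividing by z = -1 reverses the sign.
= (58.7/-1) · log₁₀(110/22.1) = -58.70 · log₁₀(4.977)
= -58.70 · (0.6970) = -40.91 mV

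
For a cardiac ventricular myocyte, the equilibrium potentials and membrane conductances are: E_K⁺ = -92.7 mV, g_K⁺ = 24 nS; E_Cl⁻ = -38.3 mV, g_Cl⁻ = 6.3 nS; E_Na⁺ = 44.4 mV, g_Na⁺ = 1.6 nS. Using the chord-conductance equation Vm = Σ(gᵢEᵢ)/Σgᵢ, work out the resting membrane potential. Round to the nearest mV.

-75 mV

Σ gᵢEᵢ = 24·(-92.7) + 6.3·(-38.3) + 1.6·(44.4) = -2395.05
Σ gᵢ = 24 + 6.3 + 1.6 = 31.9
Vm = -2395.05 / 31.9 = -75.08 mV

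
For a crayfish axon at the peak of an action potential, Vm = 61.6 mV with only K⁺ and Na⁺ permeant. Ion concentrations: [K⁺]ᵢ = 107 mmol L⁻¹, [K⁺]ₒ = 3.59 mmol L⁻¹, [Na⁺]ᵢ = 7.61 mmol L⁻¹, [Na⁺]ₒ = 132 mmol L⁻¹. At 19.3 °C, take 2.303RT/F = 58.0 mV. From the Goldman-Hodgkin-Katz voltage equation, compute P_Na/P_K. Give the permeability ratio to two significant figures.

28

Let α = P_Na/P_K. GHK: Vm = 58.0·log₁₀[(Kₒ + α·Naₒ)/(Kᵢ + α·Naᵢ)].
10^(Vm/58.0) = 10^(61.6/58.0) = 11.536
So 11.536·(Kᵢ + α·Naᵢ) = Kₒ + α·Naₒ → α = (11.536·107.0 − 3.59) / (132.0 − 11.536·7.61)
α = (1234 − 3.59) / (132.0 − 87.79) = 1231/44.21 = 27.84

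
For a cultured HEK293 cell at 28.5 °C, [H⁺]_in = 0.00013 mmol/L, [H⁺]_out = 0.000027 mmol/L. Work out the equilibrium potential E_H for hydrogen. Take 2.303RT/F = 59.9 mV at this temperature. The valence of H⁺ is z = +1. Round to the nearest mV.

-41 mV

E = (59.9/z) · log₁₀([H⁺]_out/[H⁺]_in) with z = +1.
= (59.9/1) · log₁₀(0.000027/0.00013) = 59.90 · log₁₀(0.2077)
= 59.90 · (-0.6826) = -40.89 mV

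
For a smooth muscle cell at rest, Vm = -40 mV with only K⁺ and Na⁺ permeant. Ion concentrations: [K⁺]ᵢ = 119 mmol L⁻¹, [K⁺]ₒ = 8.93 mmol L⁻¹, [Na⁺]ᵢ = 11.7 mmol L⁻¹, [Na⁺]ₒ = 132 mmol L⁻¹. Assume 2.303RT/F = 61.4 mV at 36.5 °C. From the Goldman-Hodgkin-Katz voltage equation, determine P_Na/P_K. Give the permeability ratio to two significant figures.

0.14

Let α = P_Na/P_K. GHK: Vm = 61.4·log₁₀[(Kₒ + α·Naₒ)/(Kᵢ + α·Naᵢ)].
10^(Vm/61.4) = 10^(-40.0/61.4) = 0.22312
So 0.22312·(Kᵢ + α·Naᵢ) = Kₒ + α·Naₒ → α = (0.22312·119.0 − 8.93) / (132.0 − 0.22312·11.7)
α = (26.55 − 8.93) / (132.0 − 2.61) = 17.62/129.4 = 0.1362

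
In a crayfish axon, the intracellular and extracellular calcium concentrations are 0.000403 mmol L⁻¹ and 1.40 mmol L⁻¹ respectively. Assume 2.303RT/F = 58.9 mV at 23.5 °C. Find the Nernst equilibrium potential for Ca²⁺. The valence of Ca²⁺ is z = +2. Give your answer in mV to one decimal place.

104.3 mV

E = (58.9/z) · log₁₀([Ca²⁺]_out/[Ca²⁺]_in) with z = +2.
= (58.9/2) · log₁₀(1.40/0.000403) = 29.45 · log₁₀(3474)
= 29.45 · (3.5408) = 104.28 mV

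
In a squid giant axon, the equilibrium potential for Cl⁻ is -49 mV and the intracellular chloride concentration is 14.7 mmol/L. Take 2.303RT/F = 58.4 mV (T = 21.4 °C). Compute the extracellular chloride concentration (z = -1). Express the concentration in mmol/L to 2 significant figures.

Nernst: E = (58.4/-1) · log₁₀([out]/[in]), so log₁₀([out]/[in]) = -49.0 × -1 / 58.4 = 0.8390.
[out]/[in] = 10^(0.8390) = 6.903.
[out] = 6.903 × 14.7 = 101.5 mmol/L.

100 mmol/L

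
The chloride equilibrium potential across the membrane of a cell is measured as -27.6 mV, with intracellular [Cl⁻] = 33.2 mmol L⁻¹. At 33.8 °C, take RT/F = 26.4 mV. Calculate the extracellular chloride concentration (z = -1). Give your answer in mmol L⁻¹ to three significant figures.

94.4 mmol L⁻¹

Nernst: E = (26.4/-1) · ln([out]/[in]), so ln([out]/[in]) = -27.6 × -1 / 26.4 = 1.0455.
[out]/[in] = e^(1.0455) = 2.845.
[out] = 2.845 × 33.2 = 94.44 mmol L⁻¹.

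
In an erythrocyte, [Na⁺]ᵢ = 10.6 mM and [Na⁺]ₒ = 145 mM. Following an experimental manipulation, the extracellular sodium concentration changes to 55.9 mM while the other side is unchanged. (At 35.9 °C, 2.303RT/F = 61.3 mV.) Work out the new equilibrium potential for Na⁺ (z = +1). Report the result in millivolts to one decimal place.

44.3 mV

After the shift: [Na⁺]_out = 55.9, [Na⁺]_in = 10.6 mM.
E_new = (61.3/1)·log₁₀(55.9/10.6) = 61.30 · (0.7221) = 44.27 mV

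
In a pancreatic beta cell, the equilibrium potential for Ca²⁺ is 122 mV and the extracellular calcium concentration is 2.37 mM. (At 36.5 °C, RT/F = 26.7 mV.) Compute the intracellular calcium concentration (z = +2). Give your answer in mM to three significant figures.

0.000255 mM

Nernst: E = (26.7/2) · ln([out]/[in]), so ln([out]/[in]) = 122.0 × 2 / 26.7 = 9.1386.
[out]/[in] = e^(9.1386) = 9308.
[in] = 2.37 / 9308 = 0.0002546 mM.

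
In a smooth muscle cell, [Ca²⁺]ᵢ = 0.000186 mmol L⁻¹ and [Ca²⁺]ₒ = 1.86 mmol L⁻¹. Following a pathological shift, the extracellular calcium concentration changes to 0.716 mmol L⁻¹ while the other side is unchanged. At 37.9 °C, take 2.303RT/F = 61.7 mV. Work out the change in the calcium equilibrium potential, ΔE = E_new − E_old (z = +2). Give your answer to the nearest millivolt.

E_old = (61.7/2)·log₁₀(1.86/0.000186) = 123.40 mV
E_new = (61.7/2)·log₁₀(0.716/0.000186) = 110.61 mV
ΔE = 110.61 − (123.40) = -12.79 mV

-13 mV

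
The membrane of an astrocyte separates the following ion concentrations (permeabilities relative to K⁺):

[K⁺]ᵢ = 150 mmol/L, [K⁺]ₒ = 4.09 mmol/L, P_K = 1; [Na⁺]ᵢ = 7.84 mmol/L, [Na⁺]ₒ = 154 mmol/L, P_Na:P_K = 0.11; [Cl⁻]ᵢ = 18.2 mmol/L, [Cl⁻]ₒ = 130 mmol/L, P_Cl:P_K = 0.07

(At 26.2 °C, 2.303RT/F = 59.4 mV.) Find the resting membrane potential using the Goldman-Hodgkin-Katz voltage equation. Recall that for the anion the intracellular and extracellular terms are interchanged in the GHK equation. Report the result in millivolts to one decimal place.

-50.8 mV

Vm = 59.4 · log₁₀[(Σ P·[cation]ₒ + Σ P·[anion]ᵢ) / (Σ P·[cation]ᵢ + Σ P·[anion]ₒ)]
Numerator = 1×4.09 + 0.11×154 + 0.07×18.2 = 22.3
Denominator = 1×150 + 0.11×7.84 + 0.07×130 = 160
Vm = 59.4 · log₁₀(0.13943) = 59.4 × (-0.8556) = -50.82 mV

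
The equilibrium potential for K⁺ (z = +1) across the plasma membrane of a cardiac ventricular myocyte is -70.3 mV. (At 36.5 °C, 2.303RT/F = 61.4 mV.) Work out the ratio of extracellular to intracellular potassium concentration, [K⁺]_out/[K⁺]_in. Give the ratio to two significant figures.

log₁₀([out]/[in]) = E·z/(61.4) = -70.3 × 1 / 61.4 = -1.1450
[out]/[in] = 10^(-1.1450) = 0.07162

0.072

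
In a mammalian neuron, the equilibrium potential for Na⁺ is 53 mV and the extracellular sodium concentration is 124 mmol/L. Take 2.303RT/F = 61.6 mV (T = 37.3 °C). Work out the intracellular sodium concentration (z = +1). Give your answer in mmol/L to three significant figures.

17.1 mmol/L

Nernst: E = (61.6/1) · log₁₀([out]/[in]), so log₁₀([out]/[in]) = 53.0 × 1 / 61.6 = 0.8604.
[out]/[in] = 10^(0.8604) = 7.251.
[in] = 124 / 7.251 = 17.1 mmol/L.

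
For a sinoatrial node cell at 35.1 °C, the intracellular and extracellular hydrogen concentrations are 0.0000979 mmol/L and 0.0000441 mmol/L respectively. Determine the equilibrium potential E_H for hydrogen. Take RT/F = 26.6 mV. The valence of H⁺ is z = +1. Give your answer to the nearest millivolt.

-21 mV

E = (26.6/z) · ln([H⁺]_out/[H⁺]_in) with z = +1.
= (26.6/1) · ln(0.0000441/0.0000979) = 26.60 · ln(0.4505)
= 26.60 · (-0.7975) = -21.21 mV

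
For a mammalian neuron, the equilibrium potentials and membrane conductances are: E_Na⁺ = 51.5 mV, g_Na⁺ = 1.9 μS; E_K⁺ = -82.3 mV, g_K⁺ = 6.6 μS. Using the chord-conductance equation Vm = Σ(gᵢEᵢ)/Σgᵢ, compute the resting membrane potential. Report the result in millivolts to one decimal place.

Σ gᵢEᵢ = 1.9·(51.5) + 6.6·(-82.3) = -445.33
Σ gᵢ = 1.9 + 6.6 = 8.5
Vm = -445.33 / 8.5 = -52.39 mV

-52.4 mV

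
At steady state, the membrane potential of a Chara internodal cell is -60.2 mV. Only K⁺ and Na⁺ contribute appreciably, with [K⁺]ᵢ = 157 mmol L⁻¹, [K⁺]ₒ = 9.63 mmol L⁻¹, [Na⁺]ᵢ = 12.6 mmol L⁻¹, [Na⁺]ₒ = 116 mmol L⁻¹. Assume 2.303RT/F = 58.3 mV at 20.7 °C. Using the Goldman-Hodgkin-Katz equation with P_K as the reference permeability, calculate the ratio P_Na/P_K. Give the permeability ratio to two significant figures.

Let α = P_Na/P_K. GHK: Vm = 58.3·log₁₀[(Kₒ + α·Naₒ)/(Kᵢ + α·Naᵢ)].
10^(Vm/58.3) = 10^(-60.2/58.3) = 0.092771
So 0.092771·(Kᵢ + α·Naᵢ) = Kₒ + α·Naₒ → α = (0.092771·157.0 − 9.63) / (116.0 − 0.092771·12.6)
α = (14.56 − 9.63) / (116.0 − 1.169) = 4.935/114.8 = 0.04298

0.043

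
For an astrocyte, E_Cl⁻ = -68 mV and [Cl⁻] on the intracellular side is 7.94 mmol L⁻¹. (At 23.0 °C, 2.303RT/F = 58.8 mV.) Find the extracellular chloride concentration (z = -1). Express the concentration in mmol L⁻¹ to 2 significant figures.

110 mmol L⁻¹

Nernst: E = (58.8/-1) · log₁₀([out]/[in]), so log₁₀([out]/[in]) = -68.0 × -1 / 58.8 = 1.1565.
[out]/[in] = 10^(1.1565) = 14.34.
[out] = 14.34 × 7.94 = 113.8 mmol L⁻¹.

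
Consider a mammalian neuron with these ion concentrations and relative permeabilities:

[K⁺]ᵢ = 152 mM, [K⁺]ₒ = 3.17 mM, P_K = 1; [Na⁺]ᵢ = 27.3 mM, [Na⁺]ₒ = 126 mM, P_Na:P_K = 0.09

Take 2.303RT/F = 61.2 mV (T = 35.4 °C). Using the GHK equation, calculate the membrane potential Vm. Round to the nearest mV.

Vm = 61.2 · log₁₀[(Σ P·[cation]ₒ + Σ P·[anion]ᵢ) / (Σ P·[cation]ᵢ + Σ P·[anion]ₒ)]
Numerator = 1×3.17 + 0.09×126 = 14.51
Denominator = 1×152 + 0.09×27.3 = 154.5
Vm = 61.2 · log₁₀(0.093942) = 61.2 × (-1.0271) = -62.86 mV

-63 mV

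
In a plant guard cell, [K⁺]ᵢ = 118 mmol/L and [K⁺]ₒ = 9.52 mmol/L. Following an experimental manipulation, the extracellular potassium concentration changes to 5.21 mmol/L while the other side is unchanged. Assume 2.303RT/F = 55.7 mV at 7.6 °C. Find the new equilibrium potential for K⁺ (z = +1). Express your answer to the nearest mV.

-75 mV

After the shift: [K⁺]_out = 5.21, [K⁺]_in = 118 mmol/L.
E_new = (55.7/1)·log₁₀(5.21/118) = 55.70 · (-1.3550) = -75.48 mV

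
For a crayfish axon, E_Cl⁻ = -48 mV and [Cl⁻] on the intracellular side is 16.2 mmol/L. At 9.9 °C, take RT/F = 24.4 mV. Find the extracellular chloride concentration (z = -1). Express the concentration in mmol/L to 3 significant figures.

Nernst: E = (24.4/-1) · ln([out]/[in]), so ln([out]/[in]) = -48.0 × -1 / 24.4 = 1.9672.
[out]/[in] = e^(1.9672) = 7.151.
[out] = 7.151 × 16.2 = 115.8 mmol/L.

116 mmol/L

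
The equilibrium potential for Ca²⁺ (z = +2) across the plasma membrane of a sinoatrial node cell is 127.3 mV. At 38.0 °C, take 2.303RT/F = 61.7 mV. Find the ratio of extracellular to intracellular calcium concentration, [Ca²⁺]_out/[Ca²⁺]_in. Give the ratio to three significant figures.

13400

log₁₀([out]/[in]) = E·z/(61.7) = 127.3 × 2 / 61.7 = 4.1264
[out]/[in] = 10^(4.1264) = 1.338e+04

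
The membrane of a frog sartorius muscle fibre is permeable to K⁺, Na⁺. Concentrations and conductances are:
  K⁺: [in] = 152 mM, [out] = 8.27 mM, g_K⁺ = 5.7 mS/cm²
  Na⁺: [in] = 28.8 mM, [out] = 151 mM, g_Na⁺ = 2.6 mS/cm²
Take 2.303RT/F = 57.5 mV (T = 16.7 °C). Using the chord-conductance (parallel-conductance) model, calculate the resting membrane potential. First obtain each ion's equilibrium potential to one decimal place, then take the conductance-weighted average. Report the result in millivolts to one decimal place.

E_K⁺ = (57.5/1)·log₁₀(8.27/152) = -72.7 mV
E_Na⁺ = (57.5/1)·log₁₀(151/28.8) = 41.4 mV
Vm = (Σ gᵢEᵢ)/(Σ gᵢ) = (5.7·-72.7 + 2.6·41.4) / (5.7 + 2.6)
= -306.75 / 8.3 = -36.96 mV

-37.0 mV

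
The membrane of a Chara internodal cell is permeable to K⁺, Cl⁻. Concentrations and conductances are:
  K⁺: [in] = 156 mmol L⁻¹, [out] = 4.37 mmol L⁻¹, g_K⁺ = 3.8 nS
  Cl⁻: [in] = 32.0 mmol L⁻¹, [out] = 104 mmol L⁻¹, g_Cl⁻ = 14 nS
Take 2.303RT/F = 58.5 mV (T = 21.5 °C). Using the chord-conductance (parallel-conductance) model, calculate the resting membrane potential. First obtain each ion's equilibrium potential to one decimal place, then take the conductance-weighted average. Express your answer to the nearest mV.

-43 mV

E_K⁺ = (58.5/1)·log₁₀(4.37/156) = -90.8 mV
E_Cl⁻ = (58.5/-1)·log₁₀(104/32.0) = -29.9 mV
Vm = (Σ gᵢEᵢ)/(Σ gᵢ) = (3.8·-90.8 + 14·-29.9) / (3.8 + 14)
= -763.64 / 17.8 = -42.90 mV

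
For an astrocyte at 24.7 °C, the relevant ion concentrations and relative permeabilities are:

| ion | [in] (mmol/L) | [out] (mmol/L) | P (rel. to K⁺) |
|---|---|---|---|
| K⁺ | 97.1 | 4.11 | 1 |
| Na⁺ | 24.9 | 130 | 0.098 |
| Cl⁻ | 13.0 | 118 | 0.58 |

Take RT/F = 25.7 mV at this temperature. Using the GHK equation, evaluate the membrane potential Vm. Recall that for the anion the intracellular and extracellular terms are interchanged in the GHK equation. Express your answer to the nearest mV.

Vm = 25.7 · ln[(Σ P·[cation]ₒ + Σ P·[anion]ᵢ) / (Σ P·[cation]ᵢ + Σ P·[anion]ₒ)]
Numerator = 1×4.11 + 0.098×130 + 0.58×13.0 = 24.39
Denominator = 1×97.1 + 0.098×24.9 + 0.58×118 = 168
Vm = 25.7 · ln(0.1452) = 25.7 × (-1.9297) = -49.59 mV

-50 mV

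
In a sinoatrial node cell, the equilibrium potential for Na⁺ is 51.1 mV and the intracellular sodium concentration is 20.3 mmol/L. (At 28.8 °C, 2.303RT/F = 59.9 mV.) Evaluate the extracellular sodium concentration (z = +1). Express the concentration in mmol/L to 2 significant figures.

Nernst: E = (59.9/1) · log₁₀([out]/[in]), so log₁₀([out]/[in]) = 51.1 × 1 / 59.9 = 0.8531.
[out]/[in] = 10^(0.8531) = 7.13.
[out] = 7.13 × 20.3 = 144.7 mmol/L.

140 mmol/L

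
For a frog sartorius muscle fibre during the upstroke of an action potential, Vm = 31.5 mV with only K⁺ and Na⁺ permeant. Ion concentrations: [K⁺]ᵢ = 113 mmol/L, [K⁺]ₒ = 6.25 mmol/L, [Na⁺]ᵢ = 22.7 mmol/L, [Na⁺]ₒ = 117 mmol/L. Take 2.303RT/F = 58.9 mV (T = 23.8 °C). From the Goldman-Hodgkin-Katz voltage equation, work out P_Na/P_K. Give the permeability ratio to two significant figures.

Let α = P_Na/P_K. GHK: Vm = 58.9·log₁₀[(Kₒ + α·Naₒ)/(Kᵢ + α·Naᵢ)].
10^(Vm/58.9) = 10^(31.5/58.9) = 3.4261
So 3.4261·(Kᵢ + α·Naᵢ) = Kₒ + α·Naₒ → α = (3.4261·113.0 − 6.25) / (117.0 − 3.4261·22.7)
α = (387.2 − 6.25) / (117.0 − 77.77) = 380.9/39.23 = 9.71

9.7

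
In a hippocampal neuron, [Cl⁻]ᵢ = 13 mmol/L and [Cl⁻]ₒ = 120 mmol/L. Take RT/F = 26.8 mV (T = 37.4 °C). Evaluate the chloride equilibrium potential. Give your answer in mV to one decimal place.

-59.6 mV

E = (26.8/z) · ln([Cl⁻]_out/[Cl⁻]_in) with z = -1.
For an anion, dividing by z = -1 reverses the sign.
= (26.8/-1) · ln(120/13) = -26.80 · ln(9.231)
= -26.80 · (2.2225) = -59.56 mV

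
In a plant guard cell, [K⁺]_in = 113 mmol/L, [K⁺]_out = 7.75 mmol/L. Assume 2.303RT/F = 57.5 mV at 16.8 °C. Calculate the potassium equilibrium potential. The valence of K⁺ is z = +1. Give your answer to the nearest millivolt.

E = (57.5/z) · log₁₀([K⁺]_out/[K⁺]_in) with z = +1.
= (57.5/1) · log₁₀(7.75/113) = 57.50 · log₁₀(0.06858)
= 57.50 · (-1.1638) = -66.92 mV

-67 mV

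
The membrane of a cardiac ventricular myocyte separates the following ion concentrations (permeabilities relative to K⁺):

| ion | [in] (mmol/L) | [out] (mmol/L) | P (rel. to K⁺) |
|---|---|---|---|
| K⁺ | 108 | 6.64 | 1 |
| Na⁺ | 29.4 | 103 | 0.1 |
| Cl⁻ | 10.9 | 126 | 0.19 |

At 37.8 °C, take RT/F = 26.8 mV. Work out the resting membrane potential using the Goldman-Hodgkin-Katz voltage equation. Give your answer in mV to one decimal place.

-52.5 mV

Vm = 26.8 · ln[(Σ P·[cation]ₒ + Σ P·[anion]ᵢ) / (Σ P·[cation]ᵢ + Σ P·[anion]ₒ)]
Numerator = 1×6.64 + 0.1×103 + 0.19×10.9 = 19.01
Denominator = 1×108 + 0.1×29.4 + 0.19×126 = 134.9
Vm = 26.8 · ln(0.14095) = 26.8 × (-1.9594) = -52.51 mV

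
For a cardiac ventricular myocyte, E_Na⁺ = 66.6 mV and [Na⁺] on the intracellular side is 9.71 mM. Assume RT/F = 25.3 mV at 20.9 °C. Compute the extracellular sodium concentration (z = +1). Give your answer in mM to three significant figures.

Nernst: E = (25.3/1) · ln([out]/[in]), so ln([out]/[in]) = 66.6 × 1 / 25.3 = 2.6324.
[out]/[in] = e^(2.6324) = 13.91.
[out] = 13.91 × 9.71 = 135 mM.

135 mM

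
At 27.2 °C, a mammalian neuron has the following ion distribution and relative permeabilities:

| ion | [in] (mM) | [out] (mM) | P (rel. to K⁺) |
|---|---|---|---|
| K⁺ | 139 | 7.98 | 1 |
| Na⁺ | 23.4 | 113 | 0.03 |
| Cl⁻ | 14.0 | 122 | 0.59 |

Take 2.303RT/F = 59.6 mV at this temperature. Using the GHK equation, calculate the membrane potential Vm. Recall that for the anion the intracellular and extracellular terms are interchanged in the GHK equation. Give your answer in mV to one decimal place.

-61.6 mV

Vm = 59.6 · log₁₀[(Σ P·[cation]ₒ + Σ P·[anion]ᵢ) / (Σ P·[cation]ᵢ + Σ P·[anion]ₒ)]
Numerator = 1×7.98 + 0.03×113 + 0.59×14.0 = 19.63
Denominator = 1×139 + 0.03×23.4 + 0.59×122 = 211.7
Vm = 59.6 · log₁₀(0.092733) = 59.6 × (-1.0328) = -61.55 mV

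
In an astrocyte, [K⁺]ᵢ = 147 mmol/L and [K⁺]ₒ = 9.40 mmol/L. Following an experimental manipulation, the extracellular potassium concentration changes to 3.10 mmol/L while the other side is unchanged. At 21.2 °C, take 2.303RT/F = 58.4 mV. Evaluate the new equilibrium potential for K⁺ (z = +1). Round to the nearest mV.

-98 mV

After the shift: [K⁺]_out = 3.10, [K⁺]_in = 147 mmol/L.
E_new = (58.4/1)·log₁₀(3.10/147) = 58.40 · (-1.6760) = -97.88 mV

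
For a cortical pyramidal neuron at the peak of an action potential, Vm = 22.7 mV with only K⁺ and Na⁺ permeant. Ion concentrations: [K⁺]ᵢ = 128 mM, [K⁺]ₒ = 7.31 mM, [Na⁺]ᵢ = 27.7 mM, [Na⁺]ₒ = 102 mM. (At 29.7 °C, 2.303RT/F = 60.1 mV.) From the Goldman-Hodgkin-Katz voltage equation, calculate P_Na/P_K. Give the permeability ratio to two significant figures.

8.3

Let α = P_Na/P_K. GHK: Vm = 60.1·log₁₀[(Kₒ + α·Naₒ)/(Kᵢ + α·Naᵢ)].
10^(Vm/60.1) = 10^(22.7/60.1) = 2.3862
So 2.3862·(Kᵢ + α·Naᵢ) = Kₒ + α·Naₒ → α = (2.3862·128.0 − 7.31) / (102.0 − 2.3862·27.7)
α = (305.4 − 7.31) / (102.0 − 66.1) = 298.1/35.9 = 8.304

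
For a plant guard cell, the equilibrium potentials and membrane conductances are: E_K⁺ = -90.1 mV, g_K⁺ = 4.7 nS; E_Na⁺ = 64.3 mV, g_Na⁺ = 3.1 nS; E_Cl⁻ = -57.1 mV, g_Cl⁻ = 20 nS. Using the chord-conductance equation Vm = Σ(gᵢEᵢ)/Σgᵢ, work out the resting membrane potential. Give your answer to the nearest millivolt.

-49 mV

Σ gᵢEᵢ = 4.7·(-90.1) + 3.1·(64.3) + 20·(-57.1) = -1366.14
Σ gᵢ = 4.7 + 3.1 + 20 = 27.8
Vm = -1366.14 / 27.8 = -49.14 mV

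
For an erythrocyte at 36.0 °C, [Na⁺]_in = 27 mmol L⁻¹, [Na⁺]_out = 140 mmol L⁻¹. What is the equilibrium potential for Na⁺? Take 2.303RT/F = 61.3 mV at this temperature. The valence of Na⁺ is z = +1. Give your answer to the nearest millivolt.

E = (61.3/z) · log₁₀([Na⁺]_out/[Na⁺]_in) with z = +1.
= (61.3/1) · log₁₀(140/27) = 61.30 · log₁₀(5.185)
= 61.30 · (0.7148) = 43.82 mV

44 mV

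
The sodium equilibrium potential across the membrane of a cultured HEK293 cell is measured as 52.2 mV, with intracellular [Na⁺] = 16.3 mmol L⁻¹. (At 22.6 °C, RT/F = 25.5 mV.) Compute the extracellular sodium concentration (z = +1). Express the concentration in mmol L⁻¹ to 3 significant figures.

Nernst: E = (25.5/1) · ln([out]/[in]), so ln([out]/[in]) = 52.2 × 1 / 25.5 = 2.0471.
[out]/[in] = e^(2.0471) = 7.745.
[out] = 7.745 × 16.3 = 126.2 mmol L⁻¹.

126 mmol L⁻¹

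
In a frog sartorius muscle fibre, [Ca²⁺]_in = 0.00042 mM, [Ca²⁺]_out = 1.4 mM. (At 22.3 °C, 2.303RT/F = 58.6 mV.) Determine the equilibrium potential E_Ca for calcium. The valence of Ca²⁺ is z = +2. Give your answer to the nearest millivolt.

103 mV

E = (58.6/z) · log₁₀([Ca²⁺]_out/[Ca²⁺]_in) with z = +2.
= (58.6/2) · log₁₀(1.4/0.00042) = 29.30 · log₁₀(3333)
= 29.30 · (3.5229) = 103.22 mV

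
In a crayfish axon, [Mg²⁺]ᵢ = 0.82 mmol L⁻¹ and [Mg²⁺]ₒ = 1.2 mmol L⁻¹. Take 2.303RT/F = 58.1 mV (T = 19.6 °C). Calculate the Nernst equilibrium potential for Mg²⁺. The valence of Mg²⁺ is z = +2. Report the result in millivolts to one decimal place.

E = (58.1/z) · log₁₀([Mg²⁺]_out/[Mg²⁺]_in) with z = +2.
= (58.1/2) · log₁₀(1.2/0.82) = 29.05 · log₁₀(1.463)
= 29.05 · (0.1654) = 4.80 mV

4.8 mV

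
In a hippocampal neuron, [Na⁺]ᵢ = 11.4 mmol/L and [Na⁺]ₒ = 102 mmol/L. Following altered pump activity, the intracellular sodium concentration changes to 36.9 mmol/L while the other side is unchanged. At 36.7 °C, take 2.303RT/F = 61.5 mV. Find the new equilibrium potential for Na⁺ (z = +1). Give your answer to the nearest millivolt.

27 mV

After the shift: [Na⁺]_out = 102, [Na⁺]_in = 36.9 mmol/L.
E_new = (61.5/1)·log₁₀(102/36.9) = 61.50 · (0.4416) = 27.16 mV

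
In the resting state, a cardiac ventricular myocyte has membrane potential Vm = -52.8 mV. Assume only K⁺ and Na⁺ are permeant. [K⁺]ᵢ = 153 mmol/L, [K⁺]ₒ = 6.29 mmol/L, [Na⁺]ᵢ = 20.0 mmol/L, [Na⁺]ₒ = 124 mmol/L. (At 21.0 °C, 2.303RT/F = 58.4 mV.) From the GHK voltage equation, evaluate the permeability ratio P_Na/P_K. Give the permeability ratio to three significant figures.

0.105

Let α = P_Na/P_K. GHK: Vm = 58.4·log₁₀[(Kₒ + α·Naₒ)/(Kᵢ + α·Naᵢ)].
10^(Vm/58.4) = 10^(-52.8/58.4) = 0.12471
So 0.12471·(Kᵢ + α·Naᵢ) = Kₒ + α·Naₒ → α = (0.12471·153.0 − 6.29) / (124.0 − 0.12471·20.0)
α = (19.08 − 6.29) / (124.0 − 2.494) = 12.79/121.5 = 0.1053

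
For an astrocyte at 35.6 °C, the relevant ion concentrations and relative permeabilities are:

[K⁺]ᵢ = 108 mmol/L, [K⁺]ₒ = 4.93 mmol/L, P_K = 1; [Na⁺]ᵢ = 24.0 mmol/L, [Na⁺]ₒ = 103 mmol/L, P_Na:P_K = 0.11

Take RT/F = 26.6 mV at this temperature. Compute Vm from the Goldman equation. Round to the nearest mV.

-51 mV

Vm = 26.6 · ln[(Σ P·[cation]ₒ + Σ P·[anion]ᵢ) / (Σ P·[cation]ᵢ + Σ P·[anion]ₒ)]
Numerator = 1×4.93 + 0.11×103 = 16.26
Denominator = 1×108 + 0.11×24.0 = 110.6
Vm = 26.6 · ln(0.14696) = 26.6 × (-1.9176) = -51.01 mV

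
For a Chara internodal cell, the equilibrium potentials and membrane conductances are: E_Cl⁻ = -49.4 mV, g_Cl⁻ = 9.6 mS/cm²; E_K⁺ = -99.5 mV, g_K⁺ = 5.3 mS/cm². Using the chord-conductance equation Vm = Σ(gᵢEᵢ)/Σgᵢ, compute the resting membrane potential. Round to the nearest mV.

-67 mV

Σ gᵢEᵢ = 9.6·(-49.4) + 5.3·(-99.5) = -1001.59
Σ gᵢ = 9.6 + 5.3 = 14.9
Vm = -1001.59 / 14.9 = -67.22 mV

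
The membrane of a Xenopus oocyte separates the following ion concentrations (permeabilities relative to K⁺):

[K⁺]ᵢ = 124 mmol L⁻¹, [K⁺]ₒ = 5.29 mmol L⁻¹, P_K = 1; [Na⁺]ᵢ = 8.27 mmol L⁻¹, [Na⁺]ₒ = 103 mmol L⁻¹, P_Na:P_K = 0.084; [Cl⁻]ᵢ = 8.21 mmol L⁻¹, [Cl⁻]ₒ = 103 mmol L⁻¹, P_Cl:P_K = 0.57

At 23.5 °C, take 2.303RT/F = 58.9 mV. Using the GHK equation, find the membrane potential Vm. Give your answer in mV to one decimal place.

Vm = 58.9 · log₁₀[(Σ P·[cation]ₒ + Σ P·[anion]ᵢ) / (Σ P·[cation]ᵢ + Σ P·[anion]ₒ)]
Numerator = 1×5.29 + 0.084×103 + 0.57×8.21 = 18.62
Denominator = 1×124 + 0.084×8.27 + 0.57×103 = 183.4
Vm = 58.9 · log₁₀(0.10153) = 58.9 × (-0.9934) = -58.51 mV

-58.5 mV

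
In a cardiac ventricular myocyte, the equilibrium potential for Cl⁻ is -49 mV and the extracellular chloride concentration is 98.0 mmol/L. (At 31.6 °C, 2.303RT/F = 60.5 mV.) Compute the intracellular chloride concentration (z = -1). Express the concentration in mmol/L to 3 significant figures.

Nernst: E = (60.5/-1) · log₁₀([out]/[in]), so log₁₀([out]/[in]) = -49.0 × -1 / 60.5 = 0.8099.
[out]/[in] = 10^(0.8099) = 6.455.
[in] = 98.0 / 6.455 = 15.18 mmol/L.

15.2 mmol/L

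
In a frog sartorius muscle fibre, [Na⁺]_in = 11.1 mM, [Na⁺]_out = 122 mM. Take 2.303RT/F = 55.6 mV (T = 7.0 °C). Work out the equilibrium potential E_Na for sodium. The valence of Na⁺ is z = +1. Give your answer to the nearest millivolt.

E = (55.6/z) · log₁₀([Na⁺]_out/[Na⁺]_in) with z = +1.
= (55.6/1) · log₁₀(122/11.1) = 55.60 · log₁₀(10.99)
= 55.60 · (1.0410) = 57.88 mV

58 mV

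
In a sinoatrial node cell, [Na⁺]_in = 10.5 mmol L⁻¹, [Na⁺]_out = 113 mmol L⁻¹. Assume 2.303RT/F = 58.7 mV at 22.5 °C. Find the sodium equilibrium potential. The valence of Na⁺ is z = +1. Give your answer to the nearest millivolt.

E = (58.7/z) · log₁₀([Na⁺]_out/[Na⁺]_in) with z = +1.
= (58.7/1) · log₁₀(113/10.5) = 58.70 · log₁₀(10.76)
= 58.70 · (1.0319) = 60.57 mV

61 mV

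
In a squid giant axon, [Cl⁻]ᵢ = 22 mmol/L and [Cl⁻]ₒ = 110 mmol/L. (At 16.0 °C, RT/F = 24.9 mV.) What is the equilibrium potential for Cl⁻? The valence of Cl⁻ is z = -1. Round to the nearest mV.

-40 mV

E = (24.9/z) · ln([Cl⁻]_out/[Cl⁻]_in) with z = -1.
For an anion, dividing by z = -1 reverses the sign.
= (24.9/-1) · ln(110/22) = -24.90 · ln(5)
= -24.90 · (1.6094) = -40.08 mV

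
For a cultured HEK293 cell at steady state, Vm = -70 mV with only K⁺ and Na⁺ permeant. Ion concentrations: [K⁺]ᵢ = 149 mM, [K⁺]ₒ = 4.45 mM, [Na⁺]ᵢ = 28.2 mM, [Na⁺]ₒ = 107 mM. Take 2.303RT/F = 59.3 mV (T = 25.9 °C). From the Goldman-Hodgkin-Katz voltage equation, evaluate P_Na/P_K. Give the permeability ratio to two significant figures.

Let α = P_Na/P_K. GHK: Vm = 59.3·log₁₀[(Kₒ + α·Naₒ)/(Kᵢ + α·Naᵢ)].
10^(Vm/59.3) = 10^(-70.0/59.3) = 0.066003
So 0.066003·(Kᵢ + α·Naᵢ) = Kₒ + α·Naₒ → α = (0.066003·149.0 − 4.45) / (107.0 − 0.066003·28.2)
α = (9.834 − 4.45) / (107.0 − 1.861) = 5.384/105.1 = 0.05121

0.051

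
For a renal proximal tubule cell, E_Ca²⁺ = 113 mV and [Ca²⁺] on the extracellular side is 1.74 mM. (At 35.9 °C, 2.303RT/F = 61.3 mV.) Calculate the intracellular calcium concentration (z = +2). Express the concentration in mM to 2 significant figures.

0.00036 mM

Nernst: E = (61.3/2) · log₁₀([out]/[in]), so log₁₀([out]/[in]) = 113.0 × 2 / 61.3 = 3.6868.
[out]/[in] = 10^(3.6868) = 4862.
[in] = 1.74 / 4862 = 0.0003579 mM.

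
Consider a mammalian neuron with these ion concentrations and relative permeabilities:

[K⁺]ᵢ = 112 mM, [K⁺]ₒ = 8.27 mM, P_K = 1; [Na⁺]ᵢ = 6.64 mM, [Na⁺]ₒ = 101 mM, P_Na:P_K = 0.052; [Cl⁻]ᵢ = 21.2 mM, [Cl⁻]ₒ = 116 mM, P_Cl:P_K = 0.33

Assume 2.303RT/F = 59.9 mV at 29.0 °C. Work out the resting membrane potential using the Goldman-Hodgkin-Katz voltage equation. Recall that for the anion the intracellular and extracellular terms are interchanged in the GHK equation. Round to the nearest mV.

Vm = 59.9 · log₁₀[(Σ P·[cation]ₒ + Σ P·[anion]ᵢ) / (Σ P·[cation]ᵢ + Σ P·[anion]ₒ)]
Numerator = 1×8.27 + 0.052×101 + 0.33×21.2 = 20.52
Denominator = 1×112 + 0.052×6.64 + 0.33×116 = 150.6
Vm = 59.9 · log₁₀(0.13622) = 59.9 × (-0.8658) = -51.86 mV

-52 mV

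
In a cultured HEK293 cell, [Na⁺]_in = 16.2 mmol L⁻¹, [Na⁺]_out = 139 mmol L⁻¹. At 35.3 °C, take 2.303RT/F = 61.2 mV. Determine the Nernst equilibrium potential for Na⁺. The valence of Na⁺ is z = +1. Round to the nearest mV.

E = (61.2/z) · log₁₀([Na⁺]_out/[Na⁺]_in) with z = +1.
= (61.2/1) · log₁₀(139/16.2) = 61.20 · log₁₀(8.58)
= 61.20 · (0.9335) = 57.13 mV

57 mV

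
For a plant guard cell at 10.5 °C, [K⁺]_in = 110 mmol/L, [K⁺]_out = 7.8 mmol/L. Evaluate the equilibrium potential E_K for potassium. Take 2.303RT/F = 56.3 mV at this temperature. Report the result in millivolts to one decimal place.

-64.7 mV

E = (56.3/z) · log₁₀([K⁺]_out/[K⁺]_in) with z = +1.
= (56.3/1) · log₁₀(7.8/110) = 56.30 · log₁₀(0.07091)
= 56.30 · (-1.1493) = -64.71 mV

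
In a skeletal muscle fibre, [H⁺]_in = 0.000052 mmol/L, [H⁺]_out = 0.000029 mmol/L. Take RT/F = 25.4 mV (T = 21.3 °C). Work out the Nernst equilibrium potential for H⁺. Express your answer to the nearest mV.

E = (25.4/z) · ln([H⁺]_out/[H⁺]_in) with z = +1.
= (25.4/1) · ln(0.000029/0.000052) = 25.40 · ln(0.5577)
= 25.40 · (-0.5839) = -14.83 mV

-15 mV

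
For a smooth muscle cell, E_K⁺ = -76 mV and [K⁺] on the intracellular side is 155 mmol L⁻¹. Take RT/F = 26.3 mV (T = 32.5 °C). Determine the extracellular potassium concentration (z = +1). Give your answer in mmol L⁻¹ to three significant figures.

Nernst: E = (26.3/1) · ln([out]/[in]), so ln([out]/[in]) = -76.0 × 1 / 26.3 = -2.8897.
[out]/[in] = e^(-2.8897) = 0.05559.
[out] = 0.05559 × 155 = 8.617 mmol L⁻¹.

8.62 mmol L⁻¹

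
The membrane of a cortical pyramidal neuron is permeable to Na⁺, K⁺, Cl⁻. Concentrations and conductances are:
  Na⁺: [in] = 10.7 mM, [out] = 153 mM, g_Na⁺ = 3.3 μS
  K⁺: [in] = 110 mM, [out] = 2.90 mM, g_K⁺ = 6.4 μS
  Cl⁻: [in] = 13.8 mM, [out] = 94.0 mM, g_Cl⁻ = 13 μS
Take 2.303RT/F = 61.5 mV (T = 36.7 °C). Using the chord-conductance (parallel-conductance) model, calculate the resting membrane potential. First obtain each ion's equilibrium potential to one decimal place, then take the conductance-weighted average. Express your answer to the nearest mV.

E_Na⁺ = (61.5/1)·log₁₀(153/10.7) = 71.1 mV
E_K⁺ = (61.5/1)·log₁₀(2.90/110) = -97.1 mV
E_Cl⁻ = (61.5/-1)·log₁₀(94.0/13.8) = -51.2 mV
Vm = (Σ gᵢEᵢ)/(Σ gᵢ) = (3.3·71.1 + 6.4·-97.1 + 13·-51.2) / (3.3 + 6.4 + 13)
= -1052.41 / 22.7 = -46.36 mV

-46 mV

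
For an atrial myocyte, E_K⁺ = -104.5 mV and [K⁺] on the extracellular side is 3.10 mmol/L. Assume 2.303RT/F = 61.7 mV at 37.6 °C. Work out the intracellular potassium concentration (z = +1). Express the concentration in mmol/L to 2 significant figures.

150 mmol/L

Nernst: E = (61.7/1) · log₁₀([out]/[in]), so log₁₀([out]/[in]) = -104.5 × 1 / 61.7 = -1.6937.
[out]/[in] = 10^(-1.6937) = 0.02025.
[in] = 3.10 / 0.02025 = 153.1 mmol/L.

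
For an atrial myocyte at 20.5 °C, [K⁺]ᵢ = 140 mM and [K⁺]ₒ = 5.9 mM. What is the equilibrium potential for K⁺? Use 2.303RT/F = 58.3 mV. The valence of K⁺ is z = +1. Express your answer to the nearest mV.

-80 mV

E = (58.3/z) · log₁₀([K⁺]_out/[K⁺]_in) with z = +1.
= (58.3/1) · log₁₀(5.9/140) = 58.30 · log₁₀(0.04214)
= 58.30 · (-1.3753) = -80.18 mV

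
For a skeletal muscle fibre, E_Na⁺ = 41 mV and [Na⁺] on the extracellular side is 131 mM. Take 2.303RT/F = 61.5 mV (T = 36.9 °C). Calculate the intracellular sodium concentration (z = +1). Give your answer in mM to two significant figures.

28 mM

Nernst: E = (61.5/1) · log₁₀([out]/[in]), so log₁₀([out]/[in]) = 41.0 × 1 / 61.5 = 0.6667.
[out]/[in] = 10^(0.6667) = 4.642.
[in] = 131 / 4.642 = 28.22 mM.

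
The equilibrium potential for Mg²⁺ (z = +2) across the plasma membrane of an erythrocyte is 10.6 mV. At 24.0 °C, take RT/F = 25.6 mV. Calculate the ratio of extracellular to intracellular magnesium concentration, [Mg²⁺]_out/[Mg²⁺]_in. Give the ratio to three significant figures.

ln([out]/[in]) = E·z/(25.6) = 10.6 × 2 / 25.6 = 0.8281
[out]/[in] = e^(0.8281) = 2.289

2.29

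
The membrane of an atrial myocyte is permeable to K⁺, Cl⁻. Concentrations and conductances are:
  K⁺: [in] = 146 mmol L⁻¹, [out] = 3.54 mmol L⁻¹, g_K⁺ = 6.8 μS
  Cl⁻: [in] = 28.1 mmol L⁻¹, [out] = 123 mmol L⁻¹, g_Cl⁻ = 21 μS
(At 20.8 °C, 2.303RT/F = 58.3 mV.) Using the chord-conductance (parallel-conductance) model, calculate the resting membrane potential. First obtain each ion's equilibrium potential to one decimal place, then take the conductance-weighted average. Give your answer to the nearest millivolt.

-51 mV

E_K⁺ = (58.3/1)·log₁₀(3.54/146) = -94.2 mV
E_Cl⁻ = (58.3/-1)·log₁₀(123/28.1) = -37.4 mV
Vm = (Σ gᵢEᵢ)/(Σ gᵢ) = (6.8·-94.2 + 21·-37.4) / (6.8 + 21)
= -1425.96 / 27.8 = -51.29 mV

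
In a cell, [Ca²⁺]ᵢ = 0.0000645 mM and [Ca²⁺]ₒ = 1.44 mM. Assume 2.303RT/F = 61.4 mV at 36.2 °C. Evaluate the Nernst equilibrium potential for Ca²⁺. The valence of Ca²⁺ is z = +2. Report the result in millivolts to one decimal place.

133.5 mV

E = (61.4/z) · log₁₀([Ca²⁺]_out/[Ca²⁺]_in) with z = +2.
= (61.4/2) · log₁₀(1.44/0.0000645) = 30.70 · log₁₀(2.233e+04)
= 30.70 · (4.3488) = 133.51 mV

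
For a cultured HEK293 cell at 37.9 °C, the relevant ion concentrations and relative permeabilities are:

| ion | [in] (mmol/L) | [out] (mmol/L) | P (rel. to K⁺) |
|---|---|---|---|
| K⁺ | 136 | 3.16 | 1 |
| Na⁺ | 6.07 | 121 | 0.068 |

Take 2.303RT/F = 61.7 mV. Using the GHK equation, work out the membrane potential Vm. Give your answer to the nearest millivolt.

Vm = 61.7 · log₁₀[(Σ P·[cation]ₒ + Σ P·[anion]ᵢ) / (Σ P·[cation]ᵢ + Σ P·[anion]ₒ)]
Numerator = 1×3.16 + 0.068×121 = 11.39
Denominator = 1×136 + 0.068×6.07 = 136.4
Vm = 61.7 · log₁₀(0.083482) = 61.7 × (-1.0784) = -66.54 mV

-67 mV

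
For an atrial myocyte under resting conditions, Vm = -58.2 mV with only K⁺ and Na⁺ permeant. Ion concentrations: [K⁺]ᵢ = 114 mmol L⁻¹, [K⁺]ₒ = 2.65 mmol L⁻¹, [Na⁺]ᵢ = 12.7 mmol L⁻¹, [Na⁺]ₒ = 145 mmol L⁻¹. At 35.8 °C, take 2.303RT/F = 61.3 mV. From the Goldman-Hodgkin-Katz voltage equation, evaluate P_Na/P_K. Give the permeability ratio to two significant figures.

0.071

Let α = P_Na/P_K. GHK: Vm = 61.3·log₁₀[(Kₒ + α·Naₒ)/(Kᵢ + α·Naᵢ)].
10^(Vm/61.3) = 10^(-58.2/61.3) = 0.11235
So 0.11235·(Kᵢ + α·Naᵢ) = Kₒ + α·Naₒ → α = (0.11235·114.0 − 2.65) / (145.0 − 0.11235·12.7)
α = (12.81 − 2.65) / (145.0 − 1.427) = 10.16/143.6 = 0.07075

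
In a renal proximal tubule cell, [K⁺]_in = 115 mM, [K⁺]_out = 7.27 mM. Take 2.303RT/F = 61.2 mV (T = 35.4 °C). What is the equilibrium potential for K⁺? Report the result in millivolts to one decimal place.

E = (61.2/z) · log₁₀([K⁺]_out/[K⁺]_in) with z = +1.
= (61.2/1) · log₁₀(7.27/115) = 61.20 · log₁₀(0.06322)
= 61.20 · (-1.1992) = -73.39 mV

-73.4 mV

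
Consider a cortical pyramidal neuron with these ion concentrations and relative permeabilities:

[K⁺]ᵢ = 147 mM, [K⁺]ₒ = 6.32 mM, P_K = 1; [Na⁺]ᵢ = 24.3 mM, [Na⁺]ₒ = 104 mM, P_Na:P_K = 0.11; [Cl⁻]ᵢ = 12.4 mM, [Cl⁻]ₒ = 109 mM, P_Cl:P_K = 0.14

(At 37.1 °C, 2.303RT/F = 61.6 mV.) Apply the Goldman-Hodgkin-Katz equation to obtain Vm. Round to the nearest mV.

Vm = 61.6 · log₁₀[(Σ P·[cation]ₒ + Σ P·[anion]ᵢ) / (Σ P·[cation]ᵢ + Σ P·[anion]ₒ)]
Numerator = 1×6.32 + 0.11×104 + 0.14×12.4 = 19.5
Denominator = 1×147 + 0.11×24.3 + 0.14×109 = 164.9
Vm = 61.6 · log₁₀(0.11821) = 61.6 × (-0.9274) = -57.13 mV

-57 mV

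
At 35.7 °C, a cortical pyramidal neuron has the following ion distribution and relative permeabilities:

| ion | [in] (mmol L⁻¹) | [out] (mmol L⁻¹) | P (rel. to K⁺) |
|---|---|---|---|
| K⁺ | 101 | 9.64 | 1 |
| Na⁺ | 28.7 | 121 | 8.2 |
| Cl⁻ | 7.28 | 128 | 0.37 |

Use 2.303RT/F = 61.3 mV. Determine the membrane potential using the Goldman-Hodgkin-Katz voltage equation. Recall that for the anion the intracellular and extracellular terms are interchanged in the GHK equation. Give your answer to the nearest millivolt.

Vm = 61.3 · log₁₀[(Σ P·[cation]ₒ + Σ P·[anion]ᵢ) / (Σ P·[cation]ᵢ + Σ P·[anion]ₒ)]
Numerator = 1×9.64 + 8.2×121 + 0.37×7.28 = 1005
Denominator = 1×101 + 8.2×28.7 + 0.37×128 = 383.7
Vm = 61.3 · log₁₀(2.618) = 61.3 × (0.4180) = 25.62 mV

26 mV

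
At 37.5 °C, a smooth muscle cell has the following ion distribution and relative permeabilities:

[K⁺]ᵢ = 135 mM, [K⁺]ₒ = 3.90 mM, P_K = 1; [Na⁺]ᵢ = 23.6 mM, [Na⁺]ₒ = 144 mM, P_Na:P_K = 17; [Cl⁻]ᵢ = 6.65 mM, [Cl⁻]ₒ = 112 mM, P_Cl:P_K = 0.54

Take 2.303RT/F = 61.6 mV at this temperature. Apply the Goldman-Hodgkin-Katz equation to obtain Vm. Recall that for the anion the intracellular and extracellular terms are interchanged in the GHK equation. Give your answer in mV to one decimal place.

37.8 mV

Vm = 61.6 · log₁₀[(Σ P·[cation]ₒ + Σ P·[anion]ᵢ) / (Σ P·[cation]ᵢ + Σ P·[anion]ₒ)]
Numerator = 1×3.90 + 17×144 + 0.54×6.65 = 2455
Denominator = 1×135 + 17×23.6 + 0.54×112 = 596.7
Vm = 61.6 · log₁₀(4.1153) = 61.6 × (0.6144) = 37.85 mV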